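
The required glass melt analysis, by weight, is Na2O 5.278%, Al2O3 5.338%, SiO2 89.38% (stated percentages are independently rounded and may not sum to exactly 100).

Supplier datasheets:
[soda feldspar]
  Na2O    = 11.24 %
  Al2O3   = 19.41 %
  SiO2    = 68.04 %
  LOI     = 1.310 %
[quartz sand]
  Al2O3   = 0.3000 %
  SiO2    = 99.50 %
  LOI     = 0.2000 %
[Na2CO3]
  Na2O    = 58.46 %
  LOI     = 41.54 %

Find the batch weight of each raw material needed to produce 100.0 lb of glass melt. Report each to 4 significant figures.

Intermediates are printed rounded to 4 significant digits across the worked steps. Each numeric step maintains full precision in all steps. A single rounding yields every reported value — the derived quantities are rebuilt at full precision (the yield, the three compositions, LOI, totals, glass mass) using the weight values on 100.0 lb of glass, as set out in the question or the answer.
Per-oxide target masses for 100.0 lb glass melt:
  Na2O: 5.278% × 100.0 = 5.278 lb
  Al2O3: 5.338% × 100.0 = 5.338 lb
  SiO2: 89.38% × 100.0 = 89.38 lb
Mass-balance tally per oxide from the weights as reported, against the basis in use (oxide sums agree with the targets up to rounding of the answer):
  Na2O: 26.39·0.1124 + 3.954·0.5846 = 5.278 lb (target 5.278 lb)
  Al2O3: 26.39·0.1941 + 71.78·0.003000 = 5.338 lb (target 5.338 lb)
  SiO2: 26.39·0.6804 + 71.78·0.9950 = 89.38 lb (target 89.38 lb)
Glass-mass bookkeeping: whole batch net of LOI = 99.99 lb (targets for the oxides total 100.0 lb; basis as stated: 100.0 lb — rounding explains the deltas).
Total batch = Σ batch = 102.1 lb; loss to ignition Σ batch·LOI = 2.132 lb; yield: glass divided by total = 97.91%.

Batch per 100.0 lb glass melt:
  soda feldspar: 26.39 lb
  quartz sand: 71.78 lb
  Na2CO3: 3.954 lb
Total batch = 102.1 lb; LOI loss = 2.132 lb; yield = 97.91%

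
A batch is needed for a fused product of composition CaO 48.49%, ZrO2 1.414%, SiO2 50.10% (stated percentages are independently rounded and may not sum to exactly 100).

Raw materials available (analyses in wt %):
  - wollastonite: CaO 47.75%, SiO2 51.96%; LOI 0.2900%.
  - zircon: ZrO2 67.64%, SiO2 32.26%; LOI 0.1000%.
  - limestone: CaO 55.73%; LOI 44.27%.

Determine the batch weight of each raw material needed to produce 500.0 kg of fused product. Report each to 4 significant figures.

Batch per 500.0 kg fused product:
  wollastonite: 475.6 kg
  zircon: 10.45 kg
  limestone: 27.53 kg
Total batch = 513.6 kg; LOI loss = 13.58 kg; yield = 97.36%

The whole derivation maintains full precision from start to finish — intermediates appear (rounded to 4 significant figures) when written out — each reported number undergoes a single rounding — the derived quantities, including three oxide percentages, net glass mass, the totals, LOI, yield, are computed from the weighed amounts per 500.0 kg of glass in full float precision exactly as shown in question or answer.
Oxide mass targets, per 500.0 kg fused product:
  CaO: 48.49% × 500.0 = 242.4 kg
  ZrO2: 1.414% × 500.0 = 7.070 kg
  SiO2: 50.10% × 500.0 = 250.5 kg
Mass-balance tally per oxide given the weights on record, on the stated basis (every target is met by its sum net of answer rounding effects):
  CaO: 475.6·0.4775 + 27.53·0.5573 = 242.4 kg (target 242.4 kg)
  ZrO2: 10.45·0.6764 = 7.068 kg (target 7.070 kg)
  SiO2: 475.6·0.5196 + 10.45·0.3226 = 250.5 kg (target 250.5 kg)
Mass balance on the glass: batch Σ − ignition loss = 500.0 kg (the Σ of target masses is 500.0 kg; the stated basis being 500.0 kg — gaps are rounding artifacts).
Summing the batch: Σ batch = 513.6 kg; loss to ignition Σ batch·LOI = 13.58 kg; yield: glass divided by total = 97.36%.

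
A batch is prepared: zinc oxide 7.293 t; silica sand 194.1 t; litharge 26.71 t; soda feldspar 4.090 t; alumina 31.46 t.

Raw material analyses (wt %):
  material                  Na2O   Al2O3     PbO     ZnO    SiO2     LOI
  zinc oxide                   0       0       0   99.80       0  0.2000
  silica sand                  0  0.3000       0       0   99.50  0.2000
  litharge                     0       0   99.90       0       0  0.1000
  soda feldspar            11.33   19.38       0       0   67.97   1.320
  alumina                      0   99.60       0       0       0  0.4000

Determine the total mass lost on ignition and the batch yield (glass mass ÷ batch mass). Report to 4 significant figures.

LOI loss = 0.6093 t; glass = 263.0 t; yield = 99.77%

The whole derivation carries exact precision from first step to last — the intermediate values are displayed, with 4-significant-figure rounding, within the worked lines. Each reported result is rounded just once; derived quantities, which include net glass mass, the five compositions, yield, the totals, LOI, are rebuilt at full precision, exactly as shown in either problem or answer, using the weight values per 263.0 t of glass.
Loss on ignition, line by line:
  zinc oxide: 7.293 × 0.002000 = 0.01459 t
  silica sand: 194.1 × 0.002000 = 0.3882 t
  litharge: 26.71 × 0.001000 = 0.02671 t
  soda feldspar: 4.090 × 0.01320 = 0.05399 t
  alumina: 31.46 × 0.004000 = 0.1258 t
Total LOI = 0.6093 t
Glass = batch − LOI = 263.7 − 0.6093 = 263.0 t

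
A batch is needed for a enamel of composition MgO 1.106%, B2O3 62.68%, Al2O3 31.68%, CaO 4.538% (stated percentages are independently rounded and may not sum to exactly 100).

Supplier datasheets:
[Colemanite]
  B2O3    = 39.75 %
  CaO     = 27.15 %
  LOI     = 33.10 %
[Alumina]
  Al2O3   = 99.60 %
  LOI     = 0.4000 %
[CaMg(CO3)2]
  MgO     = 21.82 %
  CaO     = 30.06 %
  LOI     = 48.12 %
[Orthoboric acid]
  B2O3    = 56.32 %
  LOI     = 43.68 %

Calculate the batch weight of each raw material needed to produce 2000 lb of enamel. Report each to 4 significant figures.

Batch per 2000 lb enamel:
  Colemanite: 222.1 lb
  Alumina: 636.1 lb
  CaMg(CO3)2: 101.4 lb
  Orthoboric acid: 2069 lb
Total batch = 3029 lb; LOI loss = 1029 lb; yield = 66.04%

The whole derivation keeps exact precision from first step to last. Intermediates appear rounded to four significant figures; each reported figure takes a single rounding; derived quantities (the four compositions, the totals, glass mass, LOI, yield) are computed in full precision using the weight values for 2000 lb of glass precisely as stated by either problem or answer.
Oxide-by-oxide targets in 2000 lb enamel:
  MgO: 1.106% × 2000 = 22.12 lb
  B2O3: 62.68% × 2000 = 1254 lb
  Al2O3: 31.68% × 2000 = 633.6 lb
  CaO: 4.538% × 2000 = 90.76 lb
Verifying the oxide balance with the batch weights as given, under the basis named above (sums match the target masses once rounding is allowed for):
  MgO: 101.4·0.2182 = 22.13 lb (target 22.12 lb)
  B2O3: 222.1·0.3975 + 2069·0.5632 = 1254 lb (target 1254 lb)
  Al2O3: 636.1·0.9960 = 633.6 lb (target 633.6 lb)
  CaO: 222.1·0.2715 + 101.4·0.3006 = 90.78 lb (target 90.76 lb)
Auditing the glass mass value: batch total minus LOI = 2000 lb (the Σ of target masses is 2000 lb; stated basis 2000 lb — differing by rounding only).
Batch grand total — Σ batch = 3029 lb; LOI removed, Σ of batch·LOI: 1029 lb; yield = glass ÷ total batch = 66.04%.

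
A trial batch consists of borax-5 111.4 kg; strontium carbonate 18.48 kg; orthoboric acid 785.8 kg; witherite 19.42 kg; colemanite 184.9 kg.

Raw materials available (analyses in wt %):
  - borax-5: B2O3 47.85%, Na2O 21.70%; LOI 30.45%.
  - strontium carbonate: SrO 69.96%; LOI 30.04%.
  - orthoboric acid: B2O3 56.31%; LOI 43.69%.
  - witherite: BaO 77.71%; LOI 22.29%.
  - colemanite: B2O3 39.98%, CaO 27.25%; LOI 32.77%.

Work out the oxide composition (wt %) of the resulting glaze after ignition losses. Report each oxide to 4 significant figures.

The intermediate values are displayed rounded off to 4 significant digits in the working; the working math holds exact precision at all times; a single rounding completes each reported figure — all derived quantities (the five compositions, the totals, the yield, ignition loss, net glass mass) are recomputed in exact precision from the weighed amounts on 672.3 kg of glass as written in the problem or answer text.
Per-oxide mass from batch:
  B2O3: 111.4·0.4785 + 785.8·0.5631 + 184.9·0.3998 = 569.7 kg
  CaO: 184.9·0.2725 = 50.39 kg
  SrO: 18.48·0.6996 = 12.93 kg
  BaO: 19.42·0.7771 = 15.09 kg
  Na2O: 111.4·0.2170 = 24.17 kg
LOI: 111.4·0.3045 + 18.48·0.3004 + 785.8·0.4369 + 19.42·0.2229 + 184.9·0.3277 = 447.7 kg
batch − LOI leaves glass = 1120 − 447.7 = 672.3 kg (matching Σ of the oxides)
oxide / glass × 100 gives the wt %

Glass mass = 672.3 kg (batch 1120 − LOI 447.7).
Composition: B2O3 84.74%, CaO 7.495%, SrO 1.923%, BaO 2.245%, Na2O 3.596%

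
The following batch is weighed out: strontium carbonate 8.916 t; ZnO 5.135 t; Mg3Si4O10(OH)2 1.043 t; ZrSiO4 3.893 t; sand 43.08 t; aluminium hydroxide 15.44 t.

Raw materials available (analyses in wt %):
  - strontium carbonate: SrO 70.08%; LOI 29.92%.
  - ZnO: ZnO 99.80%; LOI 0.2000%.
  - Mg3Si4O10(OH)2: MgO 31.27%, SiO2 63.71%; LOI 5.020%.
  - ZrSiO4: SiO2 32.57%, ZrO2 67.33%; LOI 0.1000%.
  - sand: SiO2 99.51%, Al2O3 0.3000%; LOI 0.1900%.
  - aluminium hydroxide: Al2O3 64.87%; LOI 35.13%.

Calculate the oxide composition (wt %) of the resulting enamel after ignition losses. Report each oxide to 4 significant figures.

Glass mass = 69.27 t (batch 77.51 − LOI 8.240).
Composition: MgO 0.4709%, SiO2 64.68%, ZnO 7.399%, SrO 9.021%, ZrO2 3.784%, Al2O3 14.65%

Every computation keeps full precision in all steps; intermediates appear (rounded to four significant figures) alongside each step — each reported number takes exactly one rounding — derived quantities (six oxide percentages, LOI, the yield, net glass mass, the totals) are carried starting from the weights at 69.27 t of glass in full float precision as quoted within problem or answer.
Oxide-by-oxide delivered mass:
  MgO: 1.043·0.3127 = 0.3261 t
  SiO2: 1.043·0.6371 + 3.893·0.3257 + 43.08·0.9951 = 44.80 t
  ZnO: 5.135·0.9980 = 5.125 t
  SrO: 8.916·0.7008 = 6.248 t
  ZrO2: 3.893·0.6733 = 2.621 t
  Al2O3: 43.08·0.003000 + 15.44·0.6487 = 10.15 t
LOI: 8.916·0.2992 + 5.135·0.002000 + 1.043·0.05020 + 3.893·0.001000 + 43.08·0.001900 + 15.44·0.3513 = 8.240 t
batch − LOI leaves glass = 77.51 − 8.240 = 69.27 t (equal to the oxide-mass sum)
oxide / glass × 100 gives the wt %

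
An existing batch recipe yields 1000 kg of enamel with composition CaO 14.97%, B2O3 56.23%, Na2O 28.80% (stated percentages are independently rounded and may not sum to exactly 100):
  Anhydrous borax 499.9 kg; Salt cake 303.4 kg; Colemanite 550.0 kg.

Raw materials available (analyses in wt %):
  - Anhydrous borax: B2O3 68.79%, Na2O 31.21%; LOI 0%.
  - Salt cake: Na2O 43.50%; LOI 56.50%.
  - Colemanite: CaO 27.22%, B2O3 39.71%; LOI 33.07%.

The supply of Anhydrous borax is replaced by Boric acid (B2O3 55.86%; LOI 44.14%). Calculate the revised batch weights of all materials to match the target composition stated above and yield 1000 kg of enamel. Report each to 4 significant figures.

Revised batch per 1000 kg enamel:
  Boric acid: 615.7 kg
  Salt cake: 662.1 kg
  Colemanite: 550.0 kg
Total batch = 1828 kg; LOI loss = 827.7 kg

Intermediates are printed with 4-significant-digit rounding in the printout — the working math holds exact precision end to end — each reported number takes just one rounding. The derived quantities, which include ignition loss, glass mass, totals, three oxide percentages, yield, are computed in exact precision, exactly as printed in the problem or the answer, starting from the weights per 1000 kg of glass.
Target oxide masses per 1000 kg enamel:
  CaO: 14.97% × 1000 = 149.7 kg
  B2O3: 56.23% × 1000 = 562.3 kg
  Na2O: 28.80% × 1000 = 288.0 kg
Balance tally, oxide-wise, using the reported weights, for the quoted basis mass (every target is met by its sum within answer rounding):
  CaO: 550.0·0.2722 = 149.7 kg (target 149.7 kg)
  B2O3: 615.7·0.5586 + 550.0·0.3971 = 562.3 kg (target 562.3 kg)
  Na2O: 662.1·0.4350 = 288.0 kg (target 288.0 kg)
The glass-mass cross-check: total batch − LOI = 1000 kg (the targets, summed, come to 1000 kg; the stated basis being 1000 kg — differing by rounding only).
Total batch = Σ batch = 1828 kg; ignition loss, Σ(batch × LOI) = 827.7 kg; yield, glass over the total, = 54.71%.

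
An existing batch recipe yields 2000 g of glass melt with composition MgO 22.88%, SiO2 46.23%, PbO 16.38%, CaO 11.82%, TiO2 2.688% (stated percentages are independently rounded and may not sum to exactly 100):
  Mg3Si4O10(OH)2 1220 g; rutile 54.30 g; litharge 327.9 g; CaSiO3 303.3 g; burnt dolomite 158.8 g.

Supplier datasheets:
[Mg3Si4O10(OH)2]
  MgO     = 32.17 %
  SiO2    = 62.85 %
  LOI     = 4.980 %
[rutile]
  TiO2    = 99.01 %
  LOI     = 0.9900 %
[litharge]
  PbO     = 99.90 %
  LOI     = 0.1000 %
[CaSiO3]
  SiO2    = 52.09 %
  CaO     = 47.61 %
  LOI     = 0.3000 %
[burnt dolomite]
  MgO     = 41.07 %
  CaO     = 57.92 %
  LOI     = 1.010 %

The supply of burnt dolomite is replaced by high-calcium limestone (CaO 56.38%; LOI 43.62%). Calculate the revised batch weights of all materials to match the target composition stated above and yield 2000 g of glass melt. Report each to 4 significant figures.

Revised batch per 2000 g glass melt:
  Mg3Si4O10(OH)2: 1422 g
  rutile: 54.30 g
  litharge: 327.9 g
  CaSiO3: 58.73 g
  high-calcium limestone: 369.7 g
Total batch = 2233 g; LOI loss = 233.1 g

Values along the way are shown with 4-significant-digit rounding between the steps — all arithmetic maintains full float precision end to end. Exactly one rounding is applied to every reported value — all derived quantities are recomputed in full precision (yield, ignition loss, totals, five oxide percentages, glass mass) using the weight values at 2000 g of glass as they appear in problem or answer.
Oxide mass targets, per 2000 g glass melt:
  MgO: 22.88% × 2000 = 457.6 g
  SiO2: 46.23% × 2000 = 924.6 g
  PbO: 16.38% × 2000 = 327.6 g
  CaO: 11.82% × 2000 = 236.4 g
  TiO2: 2.688% × 2000 = 53.76 g
A balance pass over the oxides, per the reported batch figures, on the stated basis (sum by sum, the targets are met up to rounding of the answer):
  MgO: 1422·0.3217 = 457.5 g (target 457.6 g)
  SiO2: 1422·0.6285 + 58.73·0.5209 = 924.3 g (target 924.6 g)
  PbO: 327.9·0.9990 = 327.6 g (target 327.6 g)
  CaO: 58.73·0.4761 + 369.7·0.5638 = 236.4 g (target 236.4 g)
  TiO2: 54.30·0.9901 = 53.76 g (target 53.76 g)
Auditing the glass mass value: total charge less LOI = 2000 g (the Σ of target masses is 2000 g; against the stated basis, 2000 g — rounding explains the deltas).
Summing the batch: Σ batch = 2233 g; LOI removed, Σ of batch·LOI: 233.1 g; yield, glass over the total, = 89.56%.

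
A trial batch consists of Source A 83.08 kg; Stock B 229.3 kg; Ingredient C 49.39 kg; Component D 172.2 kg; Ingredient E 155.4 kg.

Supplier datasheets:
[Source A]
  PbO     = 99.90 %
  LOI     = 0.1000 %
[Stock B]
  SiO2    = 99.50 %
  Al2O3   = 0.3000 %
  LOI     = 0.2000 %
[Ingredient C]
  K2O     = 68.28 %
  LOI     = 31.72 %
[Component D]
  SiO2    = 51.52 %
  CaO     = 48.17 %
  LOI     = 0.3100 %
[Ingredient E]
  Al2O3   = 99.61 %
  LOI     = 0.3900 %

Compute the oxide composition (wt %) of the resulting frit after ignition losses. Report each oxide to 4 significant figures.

Glass mass = 672.0 kg (batch 689.4 − LOI 17.35).
Composition: SiO2 47.15%, K2O 5.018%, PbO 12.35%, CaO 12.34%, Al2O3 23.14%

In-progress results are displayed rounded off to 4 significant figures within the worked lines. The working math keeps full precision in every operation. Every reported result is rounded only once; all derived quantities, including totals, five oxide percentages, glass mass, LOI, the yield, are computed from the weighed amounts at 672.0 kg of glass in full precision, exactly as shown in question or answer.
Oxide masses out of the charge:
  SiO2: 229.3·0.9950 + 172.2·0.5152 = 316.9 kg
  K2O: 49.39·0.6828 = 33.72 kg
  PbO: 83.08·0.9990 = 83.00 kg
  CaO: 172.2·0.4817 = 82.95 kg
  Al2O3: 229.3·0.003000 + 155.4·0.9961 = 155.5 kg
LOI: 83.08·0.001000 + 229.3·0.002000 + 49.39·0.3172 + 172.2·0.003100 + 155.4·0.003900 = 17.35 kg
Glass = total batch minus LOI = 689.4 − 17.35 = 672.0 kg (the oxide masses sum to this)
percent share: oxide ÷ glass, ×100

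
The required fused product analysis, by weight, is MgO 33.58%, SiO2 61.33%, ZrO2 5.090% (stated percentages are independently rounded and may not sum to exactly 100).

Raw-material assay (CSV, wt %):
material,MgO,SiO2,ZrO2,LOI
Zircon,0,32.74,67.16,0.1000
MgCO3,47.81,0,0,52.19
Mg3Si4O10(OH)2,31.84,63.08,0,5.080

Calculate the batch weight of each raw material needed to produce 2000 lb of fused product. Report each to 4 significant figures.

Batch per 2000 lb fused product:
  Zircon: 151.6 lb
  MgCO3: 162.1 lb
  Mg3Si4O10(OH)2: 1866 lb
Total batch = 2180 lb; LOI loss = 179.5 lb; yield = 91.76%

Working values are printed, rounded to four significant digits, within the worked lines. The working math runs at full precision at all times — every reported figure takes just one rounding — the derived quantities (totals, three oxide percentages, ignition loss, the yield, glass mass) are re-derived in full precision from the weighed amounts on 2000 lb of glass as they appear in the problem or the answer.
The oxide mass targets at 2000 lb fused product:
  MgO: 33.58% × 2000 = 671.6 lb
  SiO2: 61.33% × 2000 = 1227 lb
  ZrO2: 5.090% × 2000 = 101.8 lb
A balance pass over the oxides, per the reported batch figures, against the basis in use (oxide sums agree with the targets net of answer rounding effects):
  MgO: 162.1·0.4781 + 1866·0.3184 = 671.6 lb (target 671.6 lb)
  SiO2: 151.6·0.3274 + 1866·0.6308 = 1227 lb (target 1227 lb)
  ZrO2: 151.6·0.6716 = 101.8 lb (target 101.8 lb)
Glass-mass bookkeeping: whole batch net of LOI = 2000 lb (the Σ of target masses is 2000 lb; against the stated basis, 2000 lb — differing by rounding only).
Batch total: Σ batch = 2180 lb; LOI loss = Σ batch·LOI = 179.5 lb; yield: glass divided by total = 91.76%.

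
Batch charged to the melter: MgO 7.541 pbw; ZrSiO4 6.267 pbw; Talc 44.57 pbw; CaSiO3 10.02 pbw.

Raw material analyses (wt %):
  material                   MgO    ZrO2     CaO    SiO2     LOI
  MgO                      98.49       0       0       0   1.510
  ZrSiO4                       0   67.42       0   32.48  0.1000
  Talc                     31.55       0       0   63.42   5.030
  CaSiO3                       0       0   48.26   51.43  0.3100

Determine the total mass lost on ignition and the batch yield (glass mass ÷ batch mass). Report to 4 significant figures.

LOI loss = 2.393 pbw; glass = 66.00 pbw; yield = 96.50%

Every computation runs at full float precision all the way through. Rounding to four significant figures governs each mid-chain value as printed. Each reported number is rounded only once; derived quantities, including ignition loss, the totals, yield, net glass mass, four oxide percentages, are carried using the weight values on 66.00 pbw of glass at exact precision as quoted within problem or answer.
Material-by-material LOI:
  MgO: 7.541 × 0.01510 = 0.1139 pbw
  ZrSiO4: 6.267 × 0.001000 = 0.006267 pbw
  Talc: 44.57 × 0.05030 = 2.242 pbw
  CaSiO3: 10.02 × 0.003100 = 0.03106 pbw
Total LOI = 2.393 pbw
Glass = batch − LOI = 68.40 − 2.393 = 66.00 pbw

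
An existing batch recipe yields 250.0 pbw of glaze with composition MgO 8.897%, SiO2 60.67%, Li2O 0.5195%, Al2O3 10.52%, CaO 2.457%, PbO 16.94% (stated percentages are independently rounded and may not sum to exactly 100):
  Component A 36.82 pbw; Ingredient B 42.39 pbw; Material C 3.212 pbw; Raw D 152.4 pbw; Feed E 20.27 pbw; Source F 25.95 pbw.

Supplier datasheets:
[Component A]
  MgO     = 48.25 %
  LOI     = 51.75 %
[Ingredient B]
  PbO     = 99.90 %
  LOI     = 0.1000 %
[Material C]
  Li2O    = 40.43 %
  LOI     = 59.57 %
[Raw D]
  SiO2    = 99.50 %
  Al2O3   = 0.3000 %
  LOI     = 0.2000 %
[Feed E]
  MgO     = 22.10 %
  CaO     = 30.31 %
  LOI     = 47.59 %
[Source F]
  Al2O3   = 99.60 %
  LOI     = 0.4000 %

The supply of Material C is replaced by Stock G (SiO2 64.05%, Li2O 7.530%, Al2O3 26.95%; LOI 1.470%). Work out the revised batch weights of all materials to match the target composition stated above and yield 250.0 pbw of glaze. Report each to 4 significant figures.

In-progress results appear (rounded to four significant figures) in the printout; the whole derivation keeps exact precision at every stage — every reported figure undergoes a single rounding; all derived quantities (totals, the six compositions, the yield, net glass mass, ignition loss) are re-derived in full precision using the weight values for 250.0 pbw of glass, exactly as shown in question or answer.
Target masses of each oxide per 250.0 pbw glaze:
  MgO: 8.897% × 250.0 = 22.24 pbw
  SiO2: 60.67% × 250.0 = 151.7 pbw
  Li2O: 0.5195% × 250.0 = 1.299 pbw
  Al2O3: 10.52% × 250.0 = 26.30 pbw
  CaO: 2.457% × 250.0 = 6.142 pbw
  PbO: 16.94% × 250.0 = 42.35 pbw
Sums-versus-targets review from the weights as reported, versus the basis set out (oxide sums agree with the targets once rounding is allowed for):
  MgO: 36.82·0.4825 + 20.27·0.2210 = 22.25 pbw (target 22.24 pbw)
  SiO2: 17.25·0.6405 + 141.3·0.9950 = 151.6 pbw (target 151.7 pbw)
  Li2O: 17.25·0.07530 = 1.299 pbw (target 1.299 pbw)
  Al2O3: 17.25·0.2695 + 141.3·0.003000 + 21.31·0.9960 = 26.30 pbw (target 26.30 pbw)
  CaO: 20.27·0.3031 = 6.144 pbw (target 6.142 pbw)
  PbO: 42.39·0.9990 = 42.35 pbw (target 42.35 pbw)
The glass-mass cross-check: batch total minus LOI = 250.0 pbw (the Σ of target masses is 250.0 pbw; versus the stated basis of 250.0 pbw — deltas are rounding alone).
Adding the batch up: Σ batch = 279.3 pbw; Σ batch·LOI gives LOI loss = 29.36 pbw; glass ÷ batch gives a yield of 89.49%.

Revised batch per 250.0 pbw glaze:
  Component A: 36.82 pbw
  Ingredient B: 42.39 pbw
  Stock G: 17.25 pbw
  Raw D: 141.3 pbw
  Feed E: 20.27 pbw
  Source F: 21.31 pbw
Total batch = 279.3 pbw; LOI loss = 29.36 pbw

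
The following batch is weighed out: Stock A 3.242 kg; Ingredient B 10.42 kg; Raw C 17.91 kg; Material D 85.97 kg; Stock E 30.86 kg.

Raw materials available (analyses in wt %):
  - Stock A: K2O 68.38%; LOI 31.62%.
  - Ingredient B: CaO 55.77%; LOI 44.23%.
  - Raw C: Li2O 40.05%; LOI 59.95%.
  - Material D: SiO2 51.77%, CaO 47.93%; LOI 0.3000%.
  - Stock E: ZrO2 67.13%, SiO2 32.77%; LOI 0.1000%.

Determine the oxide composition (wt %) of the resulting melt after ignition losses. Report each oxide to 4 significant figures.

Glass mass = 131.7 kg (batch 148.4 − LOI 16.66).
Composition: ZrO2 15.72%, SiO2 41.46%, K2O 1.683%, Li2O 5.445%, CaO 35.69%

Each numeric step holds full precision end to end — rounding to four significant figures extends to each in-between result as shown. Each reported value takes a single rounding — derived quantities are recomputed from the batch weights on 131.7 kg of glass at full precision (the five compositions, yield, LOI, glass mass, totals) exactly as printed in question or answer.
Per-oxide mass from batch:
  ZrO2: 30.86·0.6713 = 20.72 kg
  SiO2: 85.97·0.5177 + 30.86·0.3277 = 54.62 kg
  K2O: 3.242·0.6838 = 2.217 kg
  Li2O: 17.91·0.4005 = 7.173 kg
  CaO: 10.42·0.5577 + 85.97·0.4793 = 47.02 kg
LOI: 3.242·0.3162 + 10.42·0.4423 + 17.91·0.5995 + 85.97·0.003000 + 30.86·0.001000 = 16.66 kg
Resulting glass, batch − LOI: 148.4 − 16.66 = 131.7 kg (matching Σ of the oxides)
oxide / glass × 100 gives the wt %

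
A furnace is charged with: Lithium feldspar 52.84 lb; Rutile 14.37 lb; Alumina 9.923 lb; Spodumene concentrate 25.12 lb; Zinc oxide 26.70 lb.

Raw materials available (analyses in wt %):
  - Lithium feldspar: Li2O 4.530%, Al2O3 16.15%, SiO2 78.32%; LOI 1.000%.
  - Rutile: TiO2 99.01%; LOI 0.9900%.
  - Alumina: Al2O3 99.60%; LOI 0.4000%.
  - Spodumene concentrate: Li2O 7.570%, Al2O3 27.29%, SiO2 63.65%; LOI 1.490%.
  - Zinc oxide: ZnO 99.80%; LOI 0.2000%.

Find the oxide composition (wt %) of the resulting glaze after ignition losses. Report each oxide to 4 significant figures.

Glass mass = 127.8 lb (batch 129.0 − LOI 1.138).
Composition: Li2O 3.361%, Al2O3 19.77%, ZnO 20.85%, SiO2 44.89%, TiO2 11.13%

Each numeric step holds full precision at every stage; in-progress results are shown rounded to four significant digits in the printout; every reported result includes exactly one rounding. Derived quantities are computed from the weighed amounts for 127.8 lb of glass in full precision (yield, the five compositions, LOI, net glass mass, totals), exactly as shown in the problem or answer text.
Delivered oxide masses:
  Li2O: 52.84·0.04530 + 25.12·0.07570 = 4.295 lb
  Al2O3: 52.84·0.1615 + 9.923·0.9960 + 25.12·0.2729 = 25.27 lb
  ZnO: 26.70·0.9980 = 26.65 lb
  SiO2: 52.84·0.7832 + 25.12·0.6365 = 57.37 lb
  TiO2: 14.37·0.9901 = 14.23 lb
LOI: 52.84·0.01000 + 14.37·0.009900 + 9.923·0.004000 + 25.12·0.01490 + 26.70·0.002000 = 1.138 lb
batch − LOI leaves glass = 129.0 − 1.138 = 127.8 lb (= Σ oxide masses)
wt % = oxide mass / glass mass × 100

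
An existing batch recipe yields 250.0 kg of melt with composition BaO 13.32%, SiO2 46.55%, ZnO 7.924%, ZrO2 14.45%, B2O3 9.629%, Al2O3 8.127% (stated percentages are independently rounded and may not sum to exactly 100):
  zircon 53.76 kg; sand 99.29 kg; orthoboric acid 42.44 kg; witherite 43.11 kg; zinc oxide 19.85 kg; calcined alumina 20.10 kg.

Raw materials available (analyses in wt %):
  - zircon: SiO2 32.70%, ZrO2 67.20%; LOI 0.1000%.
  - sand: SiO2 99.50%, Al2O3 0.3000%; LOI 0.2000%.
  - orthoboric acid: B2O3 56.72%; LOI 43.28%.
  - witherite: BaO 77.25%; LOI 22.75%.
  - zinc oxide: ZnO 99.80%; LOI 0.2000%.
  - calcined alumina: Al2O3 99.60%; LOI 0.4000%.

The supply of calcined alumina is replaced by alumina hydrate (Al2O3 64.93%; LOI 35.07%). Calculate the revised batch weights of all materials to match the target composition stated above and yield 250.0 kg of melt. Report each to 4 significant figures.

All arithmetic carries full precision from first step to last — in-progress results are printed (rounded to four significant figures) when written out — a single rounding completes every reported figure. All derived quantities are rebuilt at full precision (net glass mass, totals, six oxide percentages, the yield, ignition loss) from the batch weights for 250.0 kg of glass, as given in the question or the answer.
Oxide mass targets, per 250.0 kg melt:
  BaO: 13.32% × 250.0 = 33.30 kg
  SiO2: 46.55% × 250.0 = 116.4 kg
  ZnO: 7.924% × 250.0 = 19.81 kg
  ZrO2: 14.45% × 250.0 = 36.12 kg
  B2O3: 9.629% × 250.0 = 24.07 kg
  Al2O3: 8.127% × 250.0 = 20.32 kg
Verifying the oxide balance using the reported weights, under the basis named above (sum by sum, the targets are met up to rounding of the answer):
  BaO: 43.11·0.7725 = 33.30 kg (target 33.30 kg)
  SiO2: 53.76·0.3270 + 99.29·0.9950 = 116.4 kg (target 116.4 kg)
  ZnO: 19.85·0.9980 = 19.81 kg (target 19.81 kg)
  ZrO2: 53.76·0.6720 = 36.13 kg (target 36.12 kg)
  B2O3: 42.44·0.5672 = 24.07 kg (target 24.07 kg)
  Al2O3: 99.29·0.003000 + 30.83·0.6493 = 20.32 kg (target 20.32 kg)
The glass-mass cross-check: total charge less LOI = 250.0 kg (oxide target masses add up to 250.0 kg; basis as stated: 250.0 kg — a pure rounding effect).
Total batch = Σ batch = 289.3 kg; loss to ignition Σ batch·LOI = 39.28 kg; yield, glass over the total, = 86.42%.

Revised batch per 250.0 kg melt:
  zircon: 53.76 kg
  sand: 99.29 kg
  orthoboric acid: 42.44 kg
  witherite: 43.11 kg
  zinc oxide: 19.85 kg
  alumina hydrate: 30.83 kg
Total batch = 289.3 kg; LOI loss = 39.28 kg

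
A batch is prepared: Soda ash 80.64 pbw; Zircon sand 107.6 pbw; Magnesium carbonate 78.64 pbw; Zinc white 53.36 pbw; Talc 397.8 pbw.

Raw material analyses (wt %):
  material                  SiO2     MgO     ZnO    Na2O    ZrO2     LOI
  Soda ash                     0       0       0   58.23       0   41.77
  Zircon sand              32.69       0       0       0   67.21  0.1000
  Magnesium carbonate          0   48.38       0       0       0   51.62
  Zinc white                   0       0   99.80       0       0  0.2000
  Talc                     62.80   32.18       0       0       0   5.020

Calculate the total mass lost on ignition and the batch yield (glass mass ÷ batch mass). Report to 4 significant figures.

LOI loss = 94.46 pbw; glass = 623.6 pbw; yield = 86.84%

Full precision is carried through every step; the intermediate values are displayed rounded to 4 significant figures in the printout; exactly one rounding is applied to every reported result — derived quantities (ignition loss, yield, glass mass, totals, five oxide percentages) are re-derived starting from the weights for 623.6 pbw of glass at exact precision, as quoted within the question or the answer.
LOI of each material in turn:
  Soda ash: 80.64 × 0.4177 = 33.68 pbw
  Zircon sand: 107.6 × 0.001000 = 0.1076 pbw
  Magnesium carbonate: 78.64 × 0.5162 = 40.59 pbw
  Zinc white: 53.36 × 0.002000 = 0.1067 pbw
  Talc: 397.8 × 0.05020 = 19.97 pbw
Total LOI = 94.46 pbw
Glass = batch − LOI = 718.0 − 94.46 = 623.6 pbw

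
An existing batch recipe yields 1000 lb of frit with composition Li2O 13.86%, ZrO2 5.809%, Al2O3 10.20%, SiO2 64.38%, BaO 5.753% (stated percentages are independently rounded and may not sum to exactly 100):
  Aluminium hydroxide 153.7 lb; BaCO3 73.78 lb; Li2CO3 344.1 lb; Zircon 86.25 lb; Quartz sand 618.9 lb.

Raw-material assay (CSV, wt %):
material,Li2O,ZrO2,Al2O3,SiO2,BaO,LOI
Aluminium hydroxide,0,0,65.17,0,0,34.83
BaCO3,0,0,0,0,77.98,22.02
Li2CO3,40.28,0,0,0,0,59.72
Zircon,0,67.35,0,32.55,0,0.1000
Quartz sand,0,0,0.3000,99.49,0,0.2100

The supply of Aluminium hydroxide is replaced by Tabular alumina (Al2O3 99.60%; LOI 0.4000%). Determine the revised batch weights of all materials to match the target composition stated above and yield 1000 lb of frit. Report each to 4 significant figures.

Revised batch per 1000 lb frit:
  Tabular alumina: 100.5 lb
  BaCO3: 73.78 lb
  Li2CO3: 344.1 lb
  Zircon: 86.25 lb
  Quartz sand: 618.9 lb
Total batch = 1224 lb; LOI loss = 223.5 lb

Intermediates are shown, rounded to four significant figures, at each printed step; all arithmetic maintains exact precision end to end. Exactly one rounding goes into each reported number — all derived quantities (yield, the totals, LOI, net glass mass, the five compositions) are rebuilt using the weight values on 1000 lb of glass at exact precision as they appear in question or answer.
The oxide mass targets at 1000 lb frit:
  Li2O: 13.86% × 1000 = 138.6 lb
  ZrO2: 5.809% × 1000 = 58.09 lb
  Al2O3: 10.20% × 1000 = 102.0 lb
  SiO2: 64.38% × 1000 = 643.8 lb
  BaO: 5.753% × 1000 = 57.53 lb
A balance pass over the oxides, per the reported batch figures, versus the basis set out (target by target, the sums agree up to rounding of the answer):
  Li2O: 344.1·0.4028 = 138.6 lb (target 138.6 lb)
  ZrO2: 86.25·0.6735 = 58.09 lb (target 58.09 lb)
  Al2O3: 100.5·0.9960 + 618.9·0.003000 = 102.0 lb (target 102.0 lb)
  SiO2: 86.25·0.3255 + 618.9·0.9949 = 643.8 lb (target 643.8 lb)
  BaO: 73.78·0.7798 = 57.53 lb (target 57.53 lb)
The glass-mass cross-check: batch Σ − ignition loss = 1000 lb (the targets, summed, come to 1000 lb; the stated basis being 1000 lb — rounding explains the deltas).
Summing the batch: Σ batch = 1224 lb; Σ batch·LOI gives LOI loss = 223.5 lb; the yield ratio, glass ÷ batch: 81.73%.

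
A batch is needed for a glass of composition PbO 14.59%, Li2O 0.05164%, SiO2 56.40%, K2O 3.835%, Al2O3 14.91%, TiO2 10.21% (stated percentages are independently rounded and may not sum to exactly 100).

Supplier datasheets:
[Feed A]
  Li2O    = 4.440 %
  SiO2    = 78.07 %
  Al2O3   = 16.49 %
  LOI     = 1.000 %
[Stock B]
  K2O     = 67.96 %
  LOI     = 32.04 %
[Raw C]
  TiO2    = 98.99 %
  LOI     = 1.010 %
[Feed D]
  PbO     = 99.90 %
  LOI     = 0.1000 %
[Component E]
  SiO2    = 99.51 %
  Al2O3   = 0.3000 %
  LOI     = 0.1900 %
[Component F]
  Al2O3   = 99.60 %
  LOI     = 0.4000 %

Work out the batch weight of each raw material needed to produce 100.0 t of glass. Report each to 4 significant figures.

Intermediates are shown rounded to 4 significant digits in the working; every computation carries full precision at each step — each reported result takes just one rounding; the derived quantities, including net glass mass, the yield, six oxide percentages, the totals, ignition loss, are recomputed starting from the weights per 100.0 t of glass at full float precision, precisely as stated by the problem or the answer.
Target oxide masses per 100.0 t glass:
  PbO: 14.59% × 100.0 = 14.59 t
  Li2O: 0.05164% × 100.0 = 0.05164 t
  SiO2: 56.40% × 100.0 = 56.40 t
  K2O: 3.835% × 100.0 = 3.835 t
  Al2O3: 14.91% × 100.0 = 14.91 t
  TiO2: 10.21% × 100.0 = 10.21 t
Balance tally, oxide-wise, using the reported weights, per the basis as stated (each sum matches its target mass net of answer rounding effects):
  PbO: 14.60·0.9990 = 14.59 t (target 14.59 t)
  Li2O: 1.163·0.04440 = 0.05164 t (target 0.05164 t)
  SiO2: 1.163·0.7807 + 55.77·0.9951 = 56.40 t (target 56.40 t)
  K2O: 5.643·0.6796 = 3.835 t (target 3.835 t)
  Al2O3: 1.163·0.1649 + 55.77·0.003000 + 14.61·0.9960 = 14.91 t (target 14.91 t)
  TiO2: 10.31·0.9899 = 10.21 t (target 10.21 t)
Consistency of the glass mass: batch total minus LOI = 99.99 t (summing oxide targets gives 100.0 t; against the stated basis, 100.0 t — a pure rounding effect).
Total batch = Σ batch = 102.1 t; Σ batch·LOI gives LOI loss = 2.103 t; yield: glass divided by total = 97.94%.

Batch per 100.0 t glass:
  Feed A: 1.163 t
  Stock B: 5.643 t
  Raw C: 10.31 t
  Feed D: 14.60 t
  Component E: 55.77 t
  Component F: 14.61 t
Total batch = 102.1 t; LOI loss = 2.103 t; yield = 97.94%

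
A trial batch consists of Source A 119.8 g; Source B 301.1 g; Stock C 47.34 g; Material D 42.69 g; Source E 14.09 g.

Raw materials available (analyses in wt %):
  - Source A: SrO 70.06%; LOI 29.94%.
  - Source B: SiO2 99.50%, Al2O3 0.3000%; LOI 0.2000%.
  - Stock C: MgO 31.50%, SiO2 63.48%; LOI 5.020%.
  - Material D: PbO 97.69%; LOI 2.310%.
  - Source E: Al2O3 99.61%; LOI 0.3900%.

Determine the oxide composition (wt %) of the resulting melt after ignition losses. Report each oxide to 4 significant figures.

Glass mass = 485.1 g (batch 525.0 − LOI 39.89).
Composition: MgO 3.074%, SrO 17.30%, SiO2 67.95%, PbO 8.596%, Al2O3 3.079%

The intermediate values appear rounded to four significant digits within the worked lines; every computation holds full precision throughout; exactly one rounding is applied to each reported result; the derived quantities, including yield, five oxide percentages, totals, ignition loss, glass mass, are re-derived using the weight values for 485.1 g of glass in full precision as written in the problem or the answer.
Oxide-by-oxide delivered mass:
  MgO: 47.34·0.3150 = 14.91 g
  SrO: 119.8·0.7006 = 83.93 g
  SiO2: 301.1·0.9950 + 47.34·0.6348 = 329.6 g
  PbO: 42.69·0.9769 = 41.70 g
  Al2O3: 301.1·0.003000 + 14.09·0.9961 = 14.94 g
LOI: 119.8·0.2994 + 301.1·0.002000 + 47.34·0.05020 + 42.69·0.02310 + 14.09·0.003900 = 39.89 g
Glass = total batch minus LOI = 525.0 − 39.89 = 485.1 g (the oxide masses sum to this)
oxide / glass × 100 gives the wt %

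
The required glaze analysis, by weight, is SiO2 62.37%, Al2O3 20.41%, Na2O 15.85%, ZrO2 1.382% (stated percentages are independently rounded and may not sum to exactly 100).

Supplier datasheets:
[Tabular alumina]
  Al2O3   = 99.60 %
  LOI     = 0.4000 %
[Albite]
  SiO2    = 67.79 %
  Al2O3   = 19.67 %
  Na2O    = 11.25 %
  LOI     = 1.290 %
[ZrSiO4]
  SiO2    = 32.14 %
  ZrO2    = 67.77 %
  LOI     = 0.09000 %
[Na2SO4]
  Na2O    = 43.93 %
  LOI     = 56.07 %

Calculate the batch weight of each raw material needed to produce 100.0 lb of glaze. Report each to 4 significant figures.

Batch per 100.0 lb glaze:
  Tabular alumina: 2.513 lb
  Albite: 91.04 lb
  ZrSiO4: 2.039 lb
  Na2SO4: 12.77 lb
Total batch = 108.4 lb; LOI loss = 8.346 lb; yield = 92.30%

Working values are shown (rounded to four significant digits) in the working; the whole derivation keeps exact precision through the solve — a single rounding finalizes every reported value; the derived quantities are carried starting from the weights for 100.0 lb of glass in exact precision (yield, LOI, four oxide percentages, totals, glass mass), exactly as shown in question or answer.
Oxide-by-oxide targets in 100.0 lb glaze:
  SiO2: 62.37% × 100.0 = 62.37 lb
  Al2O3: 20.41% × 100.0 = 20.41 lb
  Na2O: 15.85% × 100.0 = 15.85 lb
  ZrO2: 1.382% × 100.0 = 1.382 lb
Mass-balance tally per oxide with the batch weights as given, under the basis named above (every target is met by its sum once rounding is allowed for):
  SiO2: 91.04·0.6779 + 2.039·0.3214 = 62.37 lb (target 62.37 lb)
  Al2O3: 2.513·0.9960 + 91.04·0.1967 = 20.41 lb (target 20.41 lb)
  Na2O: 91.04·0.1125 + 12.77·0.4393 = 15.85 lb (target 15.85 lb)
  ZrO2: 2.039·0.6777 = 1.382 lb (target 1.382 lb)
Glass-mass closure: batch Σ − ignition loss = 100.0 lb (the Σ of target masses is 100.0 lb; the stated basis being 100.0 lb — differing by rounding only).
Batch grand total — Σ batch = 108.4 lb; LOI loss = Σ batch·LOI = 8.346 lb; yield, glass over the total, = 92.30%.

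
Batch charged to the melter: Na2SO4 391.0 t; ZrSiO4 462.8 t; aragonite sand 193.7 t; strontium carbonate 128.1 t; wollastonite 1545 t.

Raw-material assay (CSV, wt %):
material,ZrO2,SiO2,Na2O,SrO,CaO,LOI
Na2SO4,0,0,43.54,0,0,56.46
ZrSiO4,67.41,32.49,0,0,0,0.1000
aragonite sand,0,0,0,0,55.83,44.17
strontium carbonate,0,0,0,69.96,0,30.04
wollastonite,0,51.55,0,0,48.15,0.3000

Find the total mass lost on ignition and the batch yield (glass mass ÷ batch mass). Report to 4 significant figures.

LOI loss = 349.9 t; glass = 2371 t; yield = 87.14%

The whole derivation runs at exact precision at each step; intermediates appear with 4-significant-digit rounding in the working — each reported value sees exactly one rounding; the derived quantities (yield, glass mass, the totals, the five compositions, ignition loss) are rebuilt from the weighed amounts at 2371 t of glass at full precision, as given in the problem or answer text.
LOI of each material in turn:
  Na2SO4: 391.0 × 0.5646 = 220.8 t
  ZrSiO4: 462.8 × 0.001000 = 0.4628 t
  aragonite sand: 193.7 × 0.4417 = 85.56 t
  strontium carbonate: 128.1 × 0.3004 = 38.48 t
  wollastonite: 1545 × 0.003000 = 4.635 t
Total LOI = 349.9 t
Glass = batch − LOI = 2721 − 349.9 = 2371 t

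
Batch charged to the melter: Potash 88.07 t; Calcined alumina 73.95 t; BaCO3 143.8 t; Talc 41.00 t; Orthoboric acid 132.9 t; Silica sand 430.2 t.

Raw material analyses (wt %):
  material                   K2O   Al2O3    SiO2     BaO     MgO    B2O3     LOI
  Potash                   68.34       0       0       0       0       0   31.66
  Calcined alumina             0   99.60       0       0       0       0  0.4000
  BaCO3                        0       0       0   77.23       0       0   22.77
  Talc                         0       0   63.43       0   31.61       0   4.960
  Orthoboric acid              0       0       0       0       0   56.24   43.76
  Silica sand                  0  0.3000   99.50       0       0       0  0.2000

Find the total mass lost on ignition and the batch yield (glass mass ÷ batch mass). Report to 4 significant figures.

Values along the way are displayed, with 4-significant-figure rounding, when written out — all arithmetic keeps exact precision through the solve; each reported result takes a single rounding. The derived quantities, including the totals, the yield, net glass mass, the six compositions, ignition loss, are computed from the weighed amounts on 787.9 t of glass at full float precision precisely as stated by question or answer.
Material-by-material LOI:
  Potash: 88.07 × 0.3166 = 27.88 t
  Calcined alumina: 73.95 × 0.004000 = 0.2958 t
  BaCO3: 143.8 × 0.2277 = 32.74 t
  Talc: 41.00 × 0.04960 = 2.034 t
  Orthoboric acid: 132.9 × 0.4376 = 58.16 t
  Silica sand: 430.2 × 0.002000 = 0.8604 t
Total LOI = 122.0 t
Glass = batch − LOI = 909.9 − 122.0 = 787.9 t

LOI loss = 122.0 t; glass = 787.9 t; yield = 86.60%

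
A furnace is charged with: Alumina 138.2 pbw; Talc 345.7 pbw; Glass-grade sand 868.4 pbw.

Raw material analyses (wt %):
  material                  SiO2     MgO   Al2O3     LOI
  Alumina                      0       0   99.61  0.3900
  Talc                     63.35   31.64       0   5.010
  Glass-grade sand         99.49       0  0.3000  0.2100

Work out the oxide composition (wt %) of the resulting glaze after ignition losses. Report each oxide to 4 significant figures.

The intermediate values appear rounded to four significant figures across the worked steps; full precision is kept through every step; a single rounding produces every reported value — the derived quantities, including yield, LOI, net glass mass, three oxide percentages, totals, are computed using the weight values at 1333 pbw of glass at exact precision, precisely as stated by question or answer.
Delivered oxide masses:
  SiO2: 345.7·0.6335 + 868.4·0.9949 = 1083 pbw
  MgO: 345.7·0.3164 = 109.4 pbw
  Al2O3: 138.2·0.9961 + 868.4·0.003000 = 140.3 pbw
LOI: 138.2·0.003900 + 345.7·0.05010 + 868.4·0.002100 = 19.68 pbw
Glass = total batch minus LOI = 1352 − 19.68 = 1333 pbw (= Σ oxide masses)
percent share: oxide ÷ glass, ×100

Glass mass = 1333 pbw (batch 1352 − LOI 19.68).
Composition: SiO2 81.27%, MgO 8.208%, Al2O3 10.53%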